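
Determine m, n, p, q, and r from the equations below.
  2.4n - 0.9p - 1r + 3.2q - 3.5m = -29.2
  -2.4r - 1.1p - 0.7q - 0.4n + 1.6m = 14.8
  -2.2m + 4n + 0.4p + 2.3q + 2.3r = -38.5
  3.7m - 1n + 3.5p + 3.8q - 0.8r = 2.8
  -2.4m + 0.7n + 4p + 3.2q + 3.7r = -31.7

m = 3, n = -5, p = -1, q = -3, r = -2

Row-reduce the augmented matrix:
R1 ← R1 / (-7/2).
R2 ← R2 − 8/5·R1.
R3 ← R3 + 11/5·R1.
R4 ← R4 − 37/10·R1.
R5 ← R5 + 12/5·R1.
R2 ← R2 / (122/175).
R1 ← R1 + 24/35·R2.
R3 ← R3 − 436/175·R2.
R4 ← R4 − 269/175·R2.
R5 ← R5 + 331/350·R2.
R3 ← R3 / (1942/305).
R1 ← R1 + 75/61·R3.
R2 ← R2 + 529/244·R3.
R4 ← R4 − 1435/244·R3.
R5 ← R5 − 6263/2440·R3.
R4 ← R4 / (602209/77680).
R1 ← R1 + 2465/3884·R4.
R2 ← R2 − 4105/15536·R4.
R3 ← R3 + 1487/3884·R4.
R5 ← R5 − 469697/155360·R4.
R5 ← R5 / (-10759281/6022090).
R1 ← R1 + 371701/602209·R5.
R2 ← R2 − 384090/602209·R5.
R3 ← R3 − 1013905/602209·R5.
R4 ← R4 + 597645/602209·R5.
Reading off the reduced rows gives m = 3, n = -5, p = -1, q = -3, r = -2.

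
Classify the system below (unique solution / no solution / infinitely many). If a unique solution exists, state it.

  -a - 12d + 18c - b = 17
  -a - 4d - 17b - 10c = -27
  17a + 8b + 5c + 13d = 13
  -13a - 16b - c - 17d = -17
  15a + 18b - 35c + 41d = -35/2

Row-reduce:
R1 ← R1 / (-1).
R2 ← R2 + 1·R1.
R3 ← R3 − 17·R1.
R4 ← R4 + 13·R1.
R5 ← R5 − 15·R1.
R2 ← R2 / (-16).
R1 ← R1 − 1·R2.
R3 ← R3 + 9·R2.
R4 ← R4 + 3·R2.
R5 ← R5 − 3·R2.
R3 ← R3 / (1307/4).
R1 ← R1 + 79/4·R3.
R2 ← R2 − 7/4·R3.
R4 ← R4 + 919/4·R3.
R5 ← R5 − 919/4·R3.
R4 ← R4 / (48/1307).
R1 ← R1 − 893/1307·R4.
R2 ← R2 − 715/1307·R4.
R3 ← R3 + 782/1307·R4.
R5 ← R5 + 48/1307·R4.
Row 5 reduces to 0 = -1/2, a contradiction. The system is inconsistent.

no solution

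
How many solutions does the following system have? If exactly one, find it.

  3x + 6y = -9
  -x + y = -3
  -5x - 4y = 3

x = 1, y = -2

Row-reduce the augmented matrix:
R1 ← R1 / (3).
R2 ← R2 + 1·R1.
R3 ← R3 + 5·R1.
R2 ← R2 / (3).
R1 ← R1 − 2·R2.
R3 ← R3 − 6·R2.
R3 reduces to 0 = 0, so the extra equation is consistent.
Reading off the reduced rows gives x = 1, y = -2.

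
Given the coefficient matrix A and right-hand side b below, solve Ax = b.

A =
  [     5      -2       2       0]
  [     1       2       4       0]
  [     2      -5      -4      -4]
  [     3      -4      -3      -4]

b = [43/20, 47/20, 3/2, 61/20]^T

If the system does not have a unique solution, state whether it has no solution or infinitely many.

x_1 = 3/4, x_2 = 4/5, x_3 = 0, x_4 = -1

Row-reduce the augmented matrix:
R1 ← R1 / (5).
R2 ← R2 − 1·R1.
R3 ← R3 − 2·R1.
R4 ← R4 − 3·R1.
R2 ← R2 / (12/5).
R1 ← R1 + 2/5·R2.
R3 ← R3 + 21/5·R2.
R4 ← R4 + 14/5·R2.
R3 ← R3 / (3/2).
R1 ← R1 − 1·R3.
R2 ← R2 − 3/2·R3.
R4 ← R4 / (-4).
R1 ← R1 − 8/3·R4.
R2 ← R2 − 4·R4.
R3 ← R3 + 8/3·R4.
Reading off the reduced rows gives x_1 = 3/4, x_2 = 4/5, x_3 = 0, x_4 = -1.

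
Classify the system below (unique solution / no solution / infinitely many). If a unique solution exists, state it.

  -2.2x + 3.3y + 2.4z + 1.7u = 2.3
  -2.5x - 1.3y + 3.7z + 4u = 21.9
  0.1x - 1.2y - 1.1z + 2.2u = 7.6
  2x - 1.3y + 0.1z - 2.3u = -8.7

x = -4, y = -3, z = 0, u = 2

Row-reduce the augmented matrix:
R1 ← R1 / (-11/5).
R2 ← R2 + 5/2·R1.
R3 ← R3 − 1/10·R1.
R4 ← R4 − 2·R1.
R2 ← R2 / (-101/20).
R1 ← R1 + 3/2·R2.
R3 ← R3 + 21/20·R2.
R4 ← R4 − 17/10·R2.
R3 ← R3 / (-6628/5555).
R1 ← R1 + 1533/1111·R3.
R2 ← R2 + 214/1111·R3.
R4 ← R4 − 28989/11110·R3.
R4 ← R4 / (527769/132560).
R1 ← R1 + 46705/13256·R4.
R2 ← R2 + 4691/6628·R4.
R3 ← R3 + 20523/13256·R4.
Reading off the reduced rows gives x = -4, y = -3, z = 0, u = 2.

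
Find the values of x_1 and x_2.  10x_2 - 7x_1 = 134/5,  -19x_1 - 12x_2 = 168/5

Row-reduce the augmented matrix:
R1 ← R1 / (-7).
R2 ← R2 + 19·R1.
R2 ← R2 / (-274/7).
R1 ← R1 + 10/7·R2.
Reading off the reduced rows gives x_1 = -12/5, x_2 = 1.

x_1 = -12/5, x_2 = 1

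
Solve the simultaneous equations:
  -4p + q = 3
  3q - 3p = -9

From equation 1: q = 3 + 4·p.
Substitute into equation 2 and solve: p = -2.
Then q = -5.

p = -2, q = -5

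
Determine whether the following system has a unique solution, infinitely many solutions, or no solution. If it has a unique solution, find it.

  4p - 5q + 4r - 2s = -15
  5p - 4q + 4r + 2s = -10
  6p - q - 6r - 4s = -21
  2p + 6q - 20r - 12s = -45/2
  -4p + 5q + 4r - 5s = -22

Row-reduce:
R1 ← R1 / (4).
R2 ← R2 − 5·R1.
R3 ← R3 − 6·R1.
R4 ← R4 − 2·R1.
R5 ← R5 + 4·R1.
R2 ← R2 / (9/4).
R1 ← R1 + 5/4·R2.
R3 ← R3 − 13/2·R2.
R4 ← R4 − 17/2·R2.
R3 ← R3 / (-82/9).
R1 ← R1 − 4/9·R3.
R2 ← R2 + 4/9·R3.
R4 ← R4 + 164/9·R3.
R5 ← R5 − 8·R3.
Swap R4 and R5.
R4 ← R4 / (-791/41).
R1 ← R1 − 54/41·R4.
R2 ← R2 − 110/41·R4.
R3 ← R3 − 63/41·R4.
Row 5 reduces to 0 = -1/2, a contradiction. The system is inconsistent.

no solution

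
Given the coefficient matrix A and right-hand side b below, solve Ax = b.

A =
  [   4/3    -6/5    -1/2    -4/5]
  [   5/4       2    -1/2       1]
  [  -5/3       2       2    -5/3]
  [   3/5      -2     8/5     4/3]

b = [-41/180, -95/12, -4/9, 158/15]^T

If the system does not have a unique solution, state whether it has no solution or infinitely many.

x_1 = -4/3, x_2 = -3, x_3 = 5/2, x_4 = 1

Row-reduce the augmented matrix:
R1 ← R1 / (4/3).
R2 ← R2 − 5/4·R1.
R3 ← R3 + 5/3·R1.
R4 ← R4 − 3/5·R1.
R2 ← R2 / (25/8).
R1 ← R1 + 9/10·R2.
R3 ← R3 − 1/2·R2.
R4 ← R4 + 73/50·R2.
R3 ← R3 / (69/50).
R1 ← R1 + 48/125·R3.
R2 ← R2 + 1/100·R3.
R4 ← R4 − 2263/1250·R3.
R4 ← R4 / (32999/5175).
R1 ← R1 + 316/345·R4.
R2 ← R2 − 223/414·R4.
R3 ← R3 + 442/207·R4.
Reading off the reduced rows gives x_1 = -4/3, x_2 = -3, x_3 = 5/2, x_4 = 1.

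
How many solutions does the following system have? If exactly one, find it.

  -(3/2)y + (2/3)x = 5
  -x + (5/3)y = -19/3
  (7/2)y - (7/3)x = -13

no solution

Row-reduce:
R1 ← R1 / (2/3).
R2 ← R2 + 1·R1.
R3 ← R3 + 7/3·R1.
R2 ← R2 / (-7/12).
R1 ← R1 + 9/4·R2.
R3 ← R3 + 7/4·R2.
Row 3 reduces to 0 = 1, a contradiction. The system is inconsistent.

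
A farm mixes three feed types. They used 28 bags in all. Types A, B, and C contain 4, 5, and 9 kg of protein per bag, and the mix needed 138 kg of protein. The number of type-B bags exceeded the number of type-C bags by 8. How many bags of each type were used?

Let a = type-A bags, b = type-B bags, c = type-C bags.
  a + b + c = 28
  5b + 9c + 4a = 138
  b - c = 8
Row-reduce the augmented matrix:
R2 ← R2 − 4·R1.
R1 ← R1 − 1·R2.
R3 ← R3 − 1·R2.
R3 ← R3 / (-6).
R1 ← R1 + 4·R3.
R2 ← R2 − 5·R3.
Reading off the reduced rows gives a = 14, b = 11, c = 3.

type-A bags: 14, type-B bags: 11, type-C bags: 3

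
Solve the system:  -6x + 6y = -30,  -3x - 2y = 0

x = 2, y = -3

Row-reduce the augmented matrix:
R1 ← R1 / (-6).
R2 ← R2 + 3·R1.
R2 ← R2 / (-5).
R1 ← R1 + 1·R2.
Reading off the reduced rows gives x = 2, y = -3.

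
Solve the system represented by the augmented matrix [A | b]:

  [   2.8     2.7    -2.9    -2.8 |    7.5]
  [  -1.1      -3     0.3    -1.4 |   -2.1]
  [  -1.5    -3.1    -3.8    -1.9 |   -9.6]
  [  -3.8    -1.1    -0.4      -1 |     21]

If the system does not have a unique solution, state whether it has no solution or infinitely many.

x_1 = -6, x_2 = 6, x_3 = 3, x_4 = -6

Row-reduce the augmented matrix:
R1 ← R1 / (14/5).
R2 ← R2 + 11/10·R1.
R3 ← R3 + 3/2·R1.
R4 ← R4 + 19/5·R1.
R2 ← R2 / (-543/280).
R1 ← R1 − 27/28·R2.
R3 ← R3 + 463/280·R2.
R4 ← R4 − 359/140·R2.
R3 ← R3 / (-12592/2715).
R1 ← R1 + 263/181·R3.
R2 ← R2 − 235/543·R3.
R4 ← R4 + 29569/5430·R3.
R4 ← R4 / (-1666311/251840).
R1 ← R1 + 46483/25184·R4.
R2 ← R2 − 29485/25184·R4.
R3 ← R3 − 6887/25184·R4.
Reading off the reduced rows gives x_1 = -6, x_2 = 6, x_3 = 3, x_4 = -6.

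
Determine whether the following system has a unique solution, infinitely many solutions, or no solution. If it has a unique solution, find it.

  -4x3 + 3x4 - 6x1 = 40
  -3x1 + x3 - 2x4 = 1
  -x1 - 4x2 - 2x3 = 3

infinitely many solutions

Row-reduce:
R1 ← R1 / (-6).
R2 ← R2 + 3·R1.
R3 ← R3 + 1·R1.
Swap R2 and R3.
R2 ← R2 / (-4).
R3 ← R3 / (3).
R1 ← R1 − 2/3·R3.
R2 ← R2 − 1/3·R3.
Rank is 3 with 4 unknowns, leaving x4 free.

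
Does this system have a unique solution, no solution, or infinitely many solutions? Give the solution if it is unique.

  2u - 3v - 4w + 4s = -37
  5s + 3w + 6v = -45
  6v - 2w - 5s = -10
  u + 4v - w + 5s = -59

u = -4, v = -5, w = 5, s = -6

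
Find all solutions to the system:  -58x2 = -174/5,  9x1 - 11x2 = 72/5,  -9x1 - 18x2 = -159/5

x1 = 7/3, x2 = 3/5

Row-reduce the augmented matrix:
Swap R1 and R2.
R1 ← R1 / (9).
R3 ← R3 + 9·R1.
R2 ← R2 / (-58).
R1 ← R1 + 11/9·R2.
R3 ← R3 + 29·R2.
R3 reduces to 0 = 0, so the extra equation is consistent.
Reading off the reduced rows gives x1 = 7/3, x2 = 3/5.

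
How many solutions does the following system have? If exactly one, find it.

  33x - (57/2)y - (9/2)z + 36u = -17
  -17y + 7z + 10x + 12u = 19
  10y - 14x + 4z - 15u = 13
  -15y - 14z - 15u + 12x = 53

no solution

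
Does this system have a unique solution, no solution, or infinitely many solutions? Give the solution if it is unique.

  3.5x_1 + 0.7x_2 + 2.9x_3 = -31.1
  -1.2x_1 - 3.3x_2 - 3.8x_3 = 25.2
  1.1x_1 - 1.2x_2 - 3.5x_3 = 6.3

Row-reduce the augmented matrix:
R1 ← R1 / (7/2).
R2 ← R2 + 6/5·R1.
R3 ← R3 − 11/10·R1.
R2 ← R2 / (-153/50).
R1 ← R1 − 1/5·R2.
R3 ← R3 + 71/50·R2.
R3 ← R3 / (-16651/5355).
R1 ← R1 − 691/1071·R3.
R2 ← R2 − 982/1071·R3.
Reading off the reduced rows gives x_1 = -6, x_2 = -2, x_3 = -3.

x_1 = -6, x_2 = -2, x_3 = -3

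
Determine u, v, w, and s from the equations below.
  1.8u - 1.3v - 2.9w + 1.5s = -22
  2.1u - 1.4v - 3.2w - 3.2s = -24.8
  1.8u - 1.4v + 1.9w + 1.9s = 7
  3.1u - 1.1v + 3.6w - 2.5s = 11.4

u = -4, v = -2, w = 6, s = 0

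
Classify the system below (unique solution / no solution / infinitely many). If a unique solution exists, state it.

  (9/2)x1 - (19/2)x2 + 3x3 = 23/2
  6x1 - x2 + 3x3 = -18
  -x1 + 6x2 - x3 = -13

Row-reduce:
R1 ← R1 / (9/2).
R2 ← R2 − 6·R1.
R3 ← R3 + 1·R1.
R2 ← R2 / (35/3).
R1 ← R1 + 19/9·R2.
R3 ← R3 − 35/9·R2.
Row 3 reduces to 0 = 2/3, a contradiction. The system is inconsistent.

no solution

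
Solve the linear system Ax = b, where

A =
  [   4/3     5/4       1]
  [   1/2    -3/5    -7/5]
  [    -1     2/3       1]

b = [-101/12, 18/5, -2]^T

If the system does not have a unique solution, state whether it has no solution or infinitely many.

x_1 = -2, x_2 = -3, x_3 = -2

Row-reduce the augmented matrix:
R1 ← R1 / (4/3).
R2 ← R2 − 1/2·R1.
R3 ← R3 + 1·R1.
R2 ← R2 / (-171/160).
R1 ← R1 − 15/16·R2.
R3 ← R3 − 77/48·R2.
R3 ← R3 / (-469/513).
R1 ← R1 + 46/57·R3.
R2 ← R2 − 284/171·R3.
Reading off the reduced rows gives x_1 = -2, x_2 = -3, x_3 = -2.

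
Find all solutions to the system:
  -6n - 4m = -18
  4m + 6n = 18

Row-reduce:
R1 ← R1 / (-4).
R2 ← R2 − 4·R1.
Rank is 1 with 2 unknowns, leaving n free.

infinitely many solutions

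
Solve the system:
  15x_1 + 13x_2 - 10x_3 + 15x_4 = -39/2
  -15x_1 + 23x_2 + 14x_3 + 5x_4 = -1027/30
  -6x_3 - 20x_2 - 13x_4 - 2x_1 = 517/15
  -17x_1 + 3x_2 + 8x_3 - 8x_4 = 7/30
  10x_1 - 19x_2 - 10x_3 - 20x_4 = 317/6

Row-reduce the augmented matrix:
R1 ← R1 / (15).
R2 ← R2 + 15·R1.
R3 ← R3 + 2·R1.
R4 ← R4 + 17·R1.
R5 ← R5 − 10·R1.
R2 ← R2 / (36).
R1 ← R1 − 13/15·R2.
R3 ← R3 + 274/15·R2.
R4 ← R4 − 266/15·R2.
R5 ← R5 + 83/3·R2.
R3 ← R3 / (-716/135).
R1 ← R1 + 103/135·R3.
R2 ← R2 − 1/9·R3.
R4 ← R4 + 716/135·R3.
R5 ← R5 + 7/27·R3.
Swap R4 and R5.
R4 ← R4 / (-10445/716).
R1 ← R1 − 459/716·R4.
R2 ← R2 − 385/716·R4.
R3 ← R3 − 115/716·R4.
R5 reduces to 0 = 0, so the extra equation is consistent.
Reading off the reduced rows gives x_1 = 2/5, x_2 = -1/2, x_3 = -3/5, x_4 = -5/3.

x_1 = 2/5, x_2 = -1/2, x_3 = -3/5, x_4 = -5/3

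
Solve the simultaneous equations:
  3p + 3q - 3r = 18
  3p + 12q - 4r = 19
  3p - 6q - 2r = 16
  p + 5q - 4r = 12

Row-reduce:
R1 ← R1 / (3).
R2 ← R2 − 3·R1.
R3 ← R3 − 3·R1.
R4 ← R4 − 1·R1.
R2 ← R2 / (9).
R1 ← R1 − 1·R2.
R3 ← R3 + 9·R2.
R4 ← R4 − 4·R2.
Swap R3 and R4.
R3 ← R3 / (-23/9).
R1 ← R1 + 8/9·R3.
R2 ← R2 + 1/9·R3.
Row 4 reduces to 0 = -1, a contradiction. The system is inconsistent.

no solution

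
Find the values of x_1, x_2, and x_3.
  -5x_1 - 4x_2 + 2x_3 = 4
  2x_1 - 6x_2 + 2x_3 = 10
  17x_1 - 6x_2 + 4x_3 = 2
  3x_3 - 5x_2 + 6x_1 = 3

x_1 = 0, x_2 = -3, x_3 = -4

Row-reduce the augmented matrix:
R1 ← R1 / (-5).
R2 ← R2 − 2·R1.
R3 ← R3 − 17·R1.
R4 ← R4 − 6·R1.
R2 ← R2 / (-38/5).
R1 ← R1 − 4/5·R2.
R3 ← R3 + 98/5·R2.
R4 ← R4 + 49/5·R2.
R3 ← R3 / (68/19).
R1 ← R1 + 2/19·R3.
R2 ← R2 + 7/19·R3.
R4 ← R4 − 34/19·R3.
R4 reduces to 0 = 0, so the extra equation is consistent.
Reading off the reduced rows gives x_1 = 0, x_2 = -3, x_3 = -4.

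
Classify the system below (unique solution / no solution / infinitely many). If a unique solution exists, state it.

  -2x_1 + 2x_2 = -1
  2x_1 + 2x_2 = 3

Row-reduce the augmented matrix:
R1 ← R1 / (-2).
R2 ← R2 − 2·R1.
R2 ← R2 / (4).
R1 ← R1 + 1·R2.
Reading off the reduced rows gives x_1 = 1, x_2 = 1/2.

x_1 = 1, x_2 = 1/2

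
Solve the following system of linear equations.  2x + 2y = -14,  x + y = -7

infinitely many solutions

Row-reduce:
R1 ← R1 / (2).
R2 ← R2 − 1·R1.
Rank is 1 with 2 unknowns, leaving y free.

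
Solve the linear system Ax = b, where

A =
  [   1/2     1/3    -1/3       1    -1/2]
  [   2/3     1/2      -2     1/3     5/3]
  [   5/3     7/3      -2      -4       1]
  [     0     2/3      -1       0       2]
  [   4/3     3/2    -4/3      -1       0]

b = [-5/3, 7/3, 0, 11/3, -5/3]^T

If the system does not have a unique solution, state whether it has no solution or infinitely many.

infinitely many solutions

Row-reduce:
R1 ← R1 / (1/2).
R2 ← R2 − 2/3·R1.
R3 ← R3 − 5/3·R1.
R5 ← R5 − 4/3·R1.
R2 ← R2 / (1/18).
R1 ← R1 − 2/3·R2.
R3 ← R3 − 11/9·R2.
R4 ← R4 − 2/3·R2.
R5 ← R5 − 11/18·R2.
R3 ← R3 / (100/3).
R1 ← R1 − 18·R3.
R2 ← R2 + 28·R3.
R4 ← R4 − 53/3·R3.
R5 ← R5 − 50/3·R3.
R4 ← R4 / (317/75).
R1 ← R1 − 152/25·R4.
R2 ← R2 + 142/25·R4.
R3 ← R3 − 11/25·R4.
Rank is 4 with 5 unknowns, leaving x_5 free.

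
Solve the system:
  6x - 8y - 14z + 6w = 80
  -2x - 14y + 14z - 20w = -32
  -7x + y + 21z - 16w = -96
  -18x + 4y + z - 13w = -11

infinitely many solutions

Row-reduce:
R1 ← R1 / (6).
R2 ← R2 + 2·R1.
R3 ← R3 + 7·R1.
R4 ← R4 + 18·R1.
R2 ← R2 / (-50/3).
R1 ← R1 + 4/3·R2.
R3 ← R3 + 25/3·R2.
R4 ← R4 + 20·R2.
Swap R3 and R4.
R3 ← R3 / (-261/5).
R1 ← R1 + 77/25·R3.
R2 ← R2 + 14/25·R3.
Rank is 3 with 4 unknowns, leaving w free.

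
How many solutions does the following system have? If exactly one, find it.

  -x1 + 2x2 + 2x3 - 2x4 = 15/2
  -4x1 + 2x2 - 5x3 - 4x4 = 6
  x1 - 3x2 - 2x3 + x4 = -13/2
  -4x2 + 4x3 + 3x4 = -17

Row-reduce the augmented matrix:
R1 ← R1 / (-1).
R2 ← R2 + 4·R1.
R3 ← R3 − 1·R1.
R2 ← R2 / (-6).
R1 ← R1 + 2·R2.
R3 ← R3 + 1·R2.
R4 ← R4 + 4·R2.
R3 ← R3 / (13/6).
R1 ← R1 − 7/3·R3.
R2 ← R2 − 13/6·R3.
R4 ← R4 − 38/3·R3.
R4 ← R4 / (131/13).
R1 ← R1 − 32/13·R4.
R2 ← R2 − 1·R4.
R3 ← R3 + 10/13·R4.
Reading off the reduced rows gives x1 = 5/2, x2 = 2, x3 = 0, x4 = -3.

x1 = 5/2, x2 = 2, x3 = 0, x4 = -3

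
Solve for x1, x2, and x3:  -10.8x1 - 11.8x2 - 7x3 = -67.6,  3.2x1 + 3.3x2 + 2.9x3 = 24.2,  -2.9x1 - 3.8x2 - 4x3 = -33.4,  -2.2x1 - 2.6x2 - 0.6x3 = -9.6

Row-reduce the augmented matrix:
R1 ← R1 / (-54/5).
R2 ← R2 − 16/5·R1.
R3 ← R3 + 29/10·R1.
R4 ← R4 + 11/5·R1.
R2 ← R2 / (-53/270).
R1 ← R1 − 59/54·R2.
R3 ← R3 + 341/540·R2.
R4 ← R4 + 53/270·R2.
R3 ← R3 / (-1266/265).
R1 ← R1 − 278/53·R3.
R2 ← R2 + 223/53·R3.
R4 reduces to 0 = 0, so the extra equation is consistent.
Reading off the reduced rows gives x1 = -2, x2 = 4, x3 = 6.

x1 = -2, x2 = 4, x3 = 6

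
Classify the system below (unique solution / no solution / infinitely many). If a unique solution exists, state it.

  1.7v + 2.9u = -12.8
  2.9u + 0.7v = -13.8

Row-reduce the augmented matrix:
R1 ← R1 / (29/10).
R2 ← R2 − 29/10·R1.
R2 ← R2 / (-1).
R1 ← R1 − 17/29·R2.
Reading off the reduced rows gives u = -5, v = 1.

u = -5, v = 1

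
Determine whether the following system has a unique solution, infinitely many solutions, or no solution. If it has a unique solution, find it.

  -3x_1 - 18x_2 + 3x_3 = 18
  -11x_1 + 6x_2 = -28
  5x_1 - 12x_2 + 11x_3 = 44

Row-reduce the augmented matrix:
R1 ← R1 / (-3).
R2 ← R2 + 11·R1.
R3 ← R3 − 5·R1.
R2 ← R2 / (72).
R1 ← R1 − 6·R2.
R3 ← R3 + 42·R2.
R3 ← R3 / (115/12).
R1 ← R1 + 1/12·R3.
R2 ← R2 + 11/72·R3.
Reading off the reduced rows gives x_1 = 2, x_2 = -1, x_3 = 2.

x_1 = 2, x_2 = -1, x_3 = 2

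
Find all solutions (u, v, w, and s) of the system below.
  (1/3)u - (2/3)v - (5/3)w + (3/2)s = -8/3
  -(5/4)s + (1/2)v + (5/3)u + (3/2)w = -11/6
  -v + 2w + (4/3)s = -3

infinitely many solutions

Row-reduce:
R1 ← R1 / (1/3).
R2 ← R2 − 5/3·R1.
R2 ← R2 / (23/6).
R1 ← R1 + 2·R2.
R3 ← R3 + 1·R2.
R3 ← R3 / (105/23).
R1 ← R1 − 3/23·R3.
R2 ← R2 − 59/23·R3.
Rank is 3 with 4 unknowns, leaving s free.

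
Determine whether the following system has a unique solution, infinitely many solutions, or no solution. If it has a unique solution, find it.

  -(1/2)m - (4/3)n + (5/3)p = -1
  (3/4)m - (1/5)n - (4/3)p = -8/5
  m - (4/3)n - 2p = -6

m = 4, n = 3, p = 3

Row-reduce the augmented matrix:
R1 ← R1 / (-1/2).
R2 ← R2 − 3/4·R1.
R3 ← R3 − 1·R1.
R2 ← R2 / (-11/5).
R1 ← R1 − 8/3·R2.
R3 ← R3 + 4·R2.
R3 ← R3 / (-26/33).
R1 ← R1 + 190/99·R3.
R2 ← R2 + 35/66·R3.
Reading off the reduced rows gives m = 4, n = 3, p = 3.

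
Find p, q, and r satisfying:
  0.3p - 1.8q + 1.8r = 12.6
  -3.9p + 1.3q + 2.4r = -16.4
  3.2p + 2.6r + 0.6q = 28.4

p = 6, q = -2, r = 4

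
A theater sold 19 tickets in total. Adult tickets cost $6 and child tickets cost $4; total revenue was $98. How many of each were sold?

Let a = adult tickets, c = child tickets.
  a + c = 19
  6a + 4c = 98
From equation 1: a = 19 − c.
Substitute into equation 2 and solve: c = 8.
Then a = 11.

adult tickets: 11, child tickets: 8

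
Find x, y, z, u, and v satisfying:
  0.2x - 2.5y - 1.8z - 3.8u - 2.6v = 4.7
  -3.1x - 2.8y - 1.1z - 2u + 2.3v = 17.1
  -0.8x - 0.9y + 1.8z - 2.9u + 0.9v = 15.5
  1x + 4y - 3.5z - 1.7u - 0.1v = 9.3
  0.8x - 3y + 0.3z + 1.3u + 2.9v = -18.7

x = -6, y = 3, z = 1, u = -4, v = 0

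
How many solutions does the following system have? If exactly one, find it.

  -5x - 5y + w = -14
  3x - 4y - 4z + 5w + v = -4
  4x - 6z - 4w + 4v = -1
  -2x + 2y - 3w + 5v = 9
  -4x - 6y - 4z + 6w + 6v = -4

Row-reduce the augmented matrix:
R1 ← R1 / (-5).
R2 ← R2 − 3·R1.
R3 ← R3 − 4·R1.
R4 ← R4 + 2·R1.
R5 ← R5 + 4·R1.
R2 ← R2 / (-7).
R1 ← R1 − 1·R2.
R3 ← R3 + 4·R2.
R4 ← R4 − 4·R2.
R5 ← R5 + 2·R2.
R3 ← R3 / (-26/7).
R1 ← R1 + 4/7·R3.
R2 ← R2 − 4/7·R3.
R4 ← R4 + 16/7·R3.
R5 ← R5 + 20/7·R3.
R4 ← R4 / (243/65).
R1 ← R1 − 103/65·R4.
R2 ← R2 + 116/65·R4.
R3 ← R3 − 112/65·R4.
R5 ← R5 − 554/65·R4.
R5 ← R5 / (-130/27).
R1 ← R1 + 50/27·R5.
R2 ← R2 − 55/27·R5.
R3 ← R3 + 68/27·R5.
R4 ← R4 − 25/27·R5.
Reading off the reduced rows gives x = 1, y = 2, z = 3/2, w = 1, v = 2.

x = 1, y = 2, z = 3/2, w = 1, v = 2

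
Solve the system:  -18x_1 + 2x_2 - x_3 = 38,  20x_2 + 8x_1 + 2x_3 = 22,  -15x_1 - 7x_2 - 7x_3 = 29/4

x_1 = -2, x_2 = 7/4, x_3 = 3/2

Row-reduce the augmented matrix:
R1 ← R1 / (-18).
R2 ← R2 − 8·R1.
R3 ← R3 + 15·R1.
R2 ← R2 / (188/9).
R1 ← R1 + 1/9·R2.
R3 ← R3 + 26/3·R2.
R3 ← R3 / (-519/94).
R1 ← R1 − 3/47·R3.
R2 ← R2 − 7/94·R3.
Reading off the reduced rows gives x_1 = -2, x_2 = 7/4, x_3 = 3/2.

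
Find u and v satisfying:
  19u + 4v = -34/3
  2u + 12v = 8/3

u = -2/3, v = 1/3

Row-reduce the augmented matrix:
R1 ← R1 / (19).
R2 ← R2 − 2·R1.
R2 ← R2 / (220/19).
R1 ← R1 − 4/19·R2.
Reading off the reduced rows gives u = -2/3, v = 1/3.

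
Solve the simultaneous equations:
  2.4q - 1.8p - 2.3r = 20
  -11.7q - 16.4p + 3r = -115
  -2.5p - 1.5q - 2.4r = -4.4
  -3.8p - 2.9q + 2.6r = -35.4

Row-reduce the augmented matrix:
R1 ← R1 / (-9/5).
R2 ← R2 + 82/5·R1.
R3 ← R3 + 5/2·R1.
R4 ← R4 + 19/5·R1.
R2 ← R2 / (-1007/30).
R1 ← R1 + 4/3·R2.
R3 ← R3 + 29/6·R2.
R4 ← R4 + 239/30·R2.
R3 ← R3 / (-53471/20140).
R1 ← R1 − 657/2014·R3.
R2 ← R2 + 2156/3021·R3.
R4 ← R4 − 53471/30210·R3.
R4 reduces to 0 = 0, so the extra equation is consistent.
Reading off the reduced rows gives p = 2, q = 6, r = -4.

p = 2, q = 6, r = -4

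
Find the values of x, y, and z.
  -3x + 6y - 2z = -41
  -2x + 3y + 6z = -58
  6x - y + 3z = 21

x = 5, y = -6, z = -5

Row-reduce the augmented matrix:
R1 ← R1 / (-3).
R2 ← R2 + 2·R1.
R3 ← R3 − 6·R1.
R2 ← R2 / (-1).
R1 ← R1 + 2·R2.
R3 ← R3 − 11·R2.
R3 ← R3 / (239/3).
R1 ← R1 + 14·R3.
R2 ← R2 + 22/3·R3.
Reading off the reduced rows gives x = 5, y = -6, z = -5.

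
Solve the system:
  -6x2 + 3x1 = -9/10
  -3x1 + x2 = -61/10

x1 = 5/2, x2 = 7/5

Row-reduce the augmented matrix:
R1 ← R1 / (3).
R2 ← R2 + 3·R1.
R2 ← R2 / (-5).
R1 ← R1 + 2·R2.
Reading off the reduced rows gives x1 = 5/2, x2 = 7/5.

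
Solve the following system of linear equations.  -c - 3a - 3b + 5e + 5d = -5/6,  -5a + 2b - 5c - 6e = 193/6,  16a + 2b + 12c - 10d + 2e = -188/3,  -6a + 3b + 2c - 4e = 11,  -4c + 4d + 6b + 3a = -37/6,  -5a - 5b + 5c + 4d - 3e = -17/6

a = -5/2, b = -2/3, c = -3, d = -5/3, e = -1

Row-reduce the augmented matrix:
R1 ← R1 / (-3).
R2 ← R2 + 5·R1.
R3 ← R3 − 16·R1.
R4 ← R4 + 6·R1.
R5 ← R5 − 3·R1.
R6 ← R6 + 5·R1.
R2 ← R2 / (7).
R1 ← R1 − 1·R2.
R3 ← R3 + 14·R2.
R4 ← R4 − 9·R2.
R5 ← R5 − 3·R2.
Swap R3 and R4.
R3 ← R3 / (58/7).
R1 ← R1 − 17/21·R3.
R2 ← R2 + 10/21·R3.
R5 ← R5 + 25/7·R3.
R6 ← R6 − 20/3·R3.
Swap R4 and R5.
R4 ← R4 / (747/58).
R1 ← R1 + 95/174·R4.
R2 ← R2 + 100/87·R4.
R3 ← R3 − 5/58·R4.
R6 ← R6 + 427/87·R4.
Swap R5 and R6.
R5 ← R5 / (-22237/2241).
R1 ← R1 − 1124/2241·R5.
R2 ← R2 + 1408/2241·R5.
R3 ← R3 − 334/747·R5.
R4 ← R4 − 757/747·R5.
R6 reduces to 0 = 0, so the extra equation is consistent.
Reading off the reduced rows gives a = -5/2, b = -2/3, c = -3, d = -5/3, e = -1.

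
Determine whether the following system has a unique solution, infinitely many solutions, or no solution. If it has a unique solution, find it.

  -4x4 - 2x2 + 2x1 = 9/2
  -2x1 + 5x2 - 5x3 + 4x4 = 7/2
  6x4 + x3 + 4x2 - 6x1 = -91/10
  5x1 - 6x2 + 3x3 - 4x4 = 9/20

Row-reduce the augmented matrix:
R1 ← R1 / (2).
R2 ← R2 + 2·R1.
R3 ← R3 + 6·R1.
R4 ← R4 − 5·R1.
R2 ← R2 / (3).
R1 ← R1 + 1·R2.
R3 ← R3 + 2·R2.
R4 ← R4 + 1·R2.
R3 ← R3 / (-7/3).
R1 ← R1 + 5/3·R3.
R2 ← R2 + 5/3·R3.
R4 ← R4 − 4/3·R3.
R4 ← R4 / (18/7).
R1 ← R1 − 16/7·R4.
R2 ← R2 − 30/7·R4.
R3 ← R3 − 18/7·R4.
Reading off the reduced rows gives x1 = 1/4, x2 = 0, x3 = -8/5, x4 = -1.

x1 = 1/4, x2 = 0, x3 = -8/5, x4 = -1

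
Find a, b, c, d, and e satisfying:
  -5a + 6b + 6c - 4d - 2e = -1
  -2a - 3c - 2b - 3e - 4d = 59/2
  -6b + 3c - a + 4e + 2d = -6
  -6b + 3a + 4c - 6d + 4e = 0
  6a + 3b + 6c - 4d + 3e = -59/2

a = -2, b = -2, c = -2, d = -2, e = -5/2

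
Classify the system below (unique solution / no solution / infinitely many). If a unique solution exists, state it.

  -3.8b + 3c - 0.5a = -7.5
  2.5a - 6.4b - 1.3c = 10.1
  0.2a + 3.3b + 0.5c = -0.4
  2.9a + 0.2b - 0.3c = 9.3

a = 3, b = 0, c = -2

Row-reduce the augmented matrix:
R1 ← R1 / (-1/2).
R2 ← R2 − 5/2·R1.
R3 ← R3 − 1/5·R1.
R4 ← R4 − 29/10·R1.
R2 ← R2 / (-127/5).
R1 ← R1 − 38/5·R2.
R3 ← R3 − 89/50·R2.
R4 ← R4 + 546/25·R2.
R3 ← R3 / (33783/12700).
R1 ← R1 + 1207/635·R3.
R2 ← R2 + 137/254·R3.
R4 ← R4 − 33783/6350·R3.
R4 reduces to 0 = 0, so the extra equation is consistent.
Reading off the reduced rows gives a = 3, b = 0, c = -2.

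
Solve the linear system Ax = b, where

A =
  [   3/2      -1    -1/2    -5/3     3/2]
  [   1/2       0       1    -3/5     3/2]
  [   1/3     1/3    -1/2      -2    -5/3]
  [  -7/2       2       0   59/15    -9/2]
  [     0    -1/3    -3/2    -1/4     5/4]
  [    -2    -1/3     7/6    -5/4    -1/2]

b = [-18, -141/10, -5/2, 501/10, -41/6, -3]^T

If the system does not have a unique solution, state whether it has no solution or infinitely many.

x_1 = -1, x_2 = -2, x_3 = -1, x_4 = 6, x_5 = -6

Row-reduce the augmented matrix:
R1 ← R1 / (3/2).
R2 ← R2 − 1/2·R1.
R3 ← R3 − 1/3·R1.
R4 ← R4 + 7/2·R1.
R6 ← R6 + 2·R1.
R2 ← R2 / (1/3).
R1 ← R1 + 2/3·R2.
R3 ← R3 − 5/9·R2.
R4 ← R4 + 1/3·R2.
R5 ← R5 + 1/3·R2.
R6 ← R6 + 5/3·R2.
R3 ← R3 / (-7/3).
R1 ← R1 − 2·R3.
R2 ← R2 − 7/2·R3.
R5 ← R5 + 1/3·R3.
R6 ← R6 − 19/3·R3.
Swap R4 and R5.
R4 ← R4 / (-13/180).
R1 ← R1 + 38/15·R4.
R2 ← R2 + 37/15·R4.
R3 ← R3 − 2/3·R4.
R6 ← R6 + 95/12·R4.
Swap R5 and R6.
R5 ← R5 / (-335795/1092).
R1 ← R1 + 8867/91·R5.
R2 ← R2 + 17697/182·R5.
R3 ← R3 − 2473/91·R5.
R4 ← R4 + 3495/91·R5.
R6 reduces to 0 = 0, so the extra equation is consistent.
Reading off the reduced rows gives x_1 = -1, x_2 = -2, x_3 = -1, x_4 = 6, x_5 = -6.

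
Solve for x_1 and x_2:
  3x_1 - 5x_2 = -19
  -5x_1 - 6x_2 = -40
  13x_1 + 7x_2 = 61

Row-reduce the augmented matrix:
R1 ← R1 / (3).
R2 ← R2 + 5·R1.
R3 ← R3 − 13·R1.
R2 ← R2 / (-43/3).
R1 ← R1 + 5/3·R2.
R3 ← R3 − 86/3·R2.
R3 reduces to 0 = 0, so the extra equation is consistent.
Reading off the reduced rows gives x_1 = 2, x_2 = 5.

x_1 = 2, x_2 = 5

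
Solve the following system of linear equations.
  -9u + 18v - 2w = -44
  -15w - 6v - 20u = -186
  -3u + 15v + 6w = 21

u = 6, v = 1, w = 4

Row-reduce the augmented matrix:
R1 ← R1 / (-9).
R2 ← R2 + 20·R1.
R3 ← R3 + 3·R1.
R2 ← R2 / (-46).
R1 ← R1 + 2·R2.
R3 ← R3 − 9·R2.
R3 ← R3 / (635/138).
R1 ← R1 − 47/69·R3.
R2 ← R2 − 95/414·R3.
Reading off the reduced rows gives u = 6, v = 1, w = 4.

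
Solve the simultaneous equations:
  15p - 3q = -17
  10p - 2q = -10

no solution

Row-reduce:
R1 ← R1 / (15).
R2 ← R2 − 10·R1.
Row 2 reduces to 0 = 4/3, a contradiction. The system is inconsistent.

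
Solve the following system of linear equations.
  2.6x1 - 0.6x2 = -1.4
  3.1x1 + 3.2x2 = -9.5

x1 = -1, x2 = -2

Row-reduce the augmented matrix:
R1 ← R1 / (13/5).
R2 ← R2 − 31/10·R1.
R2 ← R2 / (509/130).
R1 ← R1 + 3/13·R2.
Reading off the reduced rows gives x1 = -1, x2 = -2.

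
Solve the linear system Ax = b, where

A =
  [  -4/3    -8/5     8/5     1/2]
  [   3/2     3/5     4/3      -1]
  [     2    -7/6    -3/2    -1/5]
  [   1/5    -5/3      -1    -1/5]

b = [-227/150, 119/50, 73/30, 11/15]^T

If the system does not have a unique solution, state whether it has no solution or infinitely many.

Row-reduce the augmented matrix:
R1 ← R1 / (-4/3).
R2 ← R2 − 3/2·R1.
R3 ← R3 − 2·R1.
R4 ← R4 − 1/5·R1.
R2 ← R2 / (-6/5).
R1 ← R1 − 6/5·R2.
R3 ← R3 + 107/30·R2.
R4 ← R4 + 143/75·R2.
R3 ← R3 / (-4543/540).
R1 ← R1 − 29/15·R3.
R2 ← R2 + 47/18·R3.
R4 ← R4 + 7747/1350·R3.
R4 ← R4 / (-628743/908600).
R1 ← R1 + 70377/181720·R4.
R2 ← R2 + 15243/72688·R4.
R3 ← R3 + 15987/72688·R4.
Reading off the reduced rows gives x_1 = 1, x_2 = -1/5, x_3 = 0, x_4 = -1.

x_1 = 1, x_2 = -1/5, x_3 = 0, x_4 = -1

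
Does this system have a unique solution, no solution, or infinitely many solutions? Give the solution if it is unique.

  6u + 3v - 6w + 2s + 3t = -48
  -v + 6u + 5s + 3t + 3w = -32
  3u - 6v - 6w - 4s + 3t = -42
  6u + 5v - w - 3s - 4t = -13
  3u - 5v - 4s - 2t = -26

u = -5, v = 5, w = 6, s = -6, t = 5

Row-reduce the augmented matrix:
R1 ← R1 / (6).
R2 ← R2 − 6·R1.
R3 ← R3 − 3·R1.
R4 ← R4 − 6·R1.
R5 ← R5 − 3·R1.
R2 ← R2 / (-4).
R1 ← R1 − 1/2·R2.
R3 ← R3 + 15/2·R2.
R4 ← R4 − 2·R2.
R5 ← R5 + 13/2·R2.
R3 ← R3 / (-159/8).
R1 ← R1 − 1/8·R3.
R2 ← R2 + 9/4·R3.
R4 ← R4 − 19/2·R3.
R5 ← R5 + 93/8·R3.
R4 ← R4 / (-1364/159).
R1 ← R1 − 34/53·R4.
R2 ← R2 − 24/53·R4.
R3 ← R3 − 85/159·R4.
R5 ← R5 + 194/53·R4.
R5 ← R5 / (-1157/682).
R1 ← R1 − 27/682·R5.
R2 ← R2 + 171/341·R5.
R3 ← R3 + 637/1364·R5.
R4 ← R4 − 999/1364·R5.
Reading off the reduced rows gives u = -5, v = 5, w = 6, s = -6, t = 5.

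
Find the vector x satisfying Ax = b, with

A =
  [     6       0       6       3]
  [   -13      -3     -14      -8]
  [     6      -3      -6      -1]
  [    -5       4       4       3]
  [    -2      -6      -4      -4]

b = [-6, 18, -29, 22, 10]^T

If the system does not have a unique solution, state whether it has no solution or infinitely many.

Row-reduce:
R1 ← R1 / (6).
R2 ← R2 + 13·R1.
R3 ← R3 − 6·R1.
R4 ← R4 + 5·R1.
R5 ← R5 + 2·R1.
R2 ← R2 / (-3).
R3 ← R3 + 3·R2.
R4 ← R4 − 4·R2.
R5 ← R5 + 6·R2.
R3 ← R3 / (-11).
R1 ← R1 − 1·R3.
R2 ← R2 − 1/3·R3.
R4 ← R4 − 23/3·R3.
R4 ← R4 / (58/33).
R1 ← R1 − 3/11·R4.
R2 ← R2 − 14/33·R4.
R3 ← R3 − 5/22·R4.
Row 5 reduces to 0 = -2, a contradiction. The system is inconsistent.

no solution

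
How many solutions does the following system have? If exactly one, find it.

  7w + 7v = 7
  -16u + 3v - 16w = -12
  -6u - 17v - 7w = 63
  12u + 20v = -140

Row-reduce the augmented matrix:
Swap R1 and R2.
R1 ← R1 / (-16).
R3 ← R3 + 6·R1.
R4 ← R4 − 12·R1.
R2 ← R2 / (7).
R1 ← R1 + 3/16·R2.
R3 ← R3 + 145/8·R2.
R4 ← R4 − 89/4·R2.
R3 ← R3 / (137/8).
R1 ← R1 − 19/16·R3.
R2 ← R2 − 1·R3.
R4 ← R4 + 137/4·R3.
R4 reduces to 0 = 0, so the extra equation is consistent.
Reading off the reduced rows gives u = -5, v = -4, w = 5.

u = -5, v = -4, w = 5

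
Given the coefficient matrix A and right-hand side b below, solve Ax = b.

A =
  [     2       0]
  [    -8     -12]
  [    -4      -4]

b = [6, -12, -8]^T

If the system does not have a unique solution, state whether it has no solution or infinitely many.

x_1 = 3, x_2 = -1

Row-reduce the augmented matrix:
R1 ← R1 / (2).
R2 ← R2 + 8·R1.
R3 ← R3 + 4·R1.
R2 ← R2 / (-12).
R3 ← R3 + 4·R2.
R3 reduces to 0 = 0, so the extra equation is consistent.
Reading off the reduced rows gives x_1 = 3, x_2 = -1.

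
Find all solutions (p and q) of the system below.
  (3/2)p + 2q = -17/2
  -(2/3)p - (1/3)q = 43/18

p = -7/3, q = -5/2

Row-reduce the augmented matrix:
R1 ← R1 / (3/2).
R2 ← R2 + 2/3·R1.
R2 ← R2 / (5/9).
R1 ← R1 − 4/3·R2.
Reading off the reduced rows gives p = -7/3, q = -5/2.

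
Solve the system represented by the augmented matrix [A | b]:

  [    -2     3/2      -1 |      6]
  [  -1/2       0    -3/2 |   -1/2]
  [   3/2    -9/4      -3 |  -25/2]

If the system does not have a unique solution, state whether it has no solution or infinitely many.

no solution

Row-reduce:
R1 ← R1 / (-2).
R2 ← R2 + 1/2·R1.
R3 ← R3 − 3/2·R1.
R2 ← R2 / (-3/8).
R1 ← R1 + 3/4·R2.
R3 ← R3 + 9/8·R2.
Row 3 reduces to 0 = -2, a contradiction. The system is inconsistent.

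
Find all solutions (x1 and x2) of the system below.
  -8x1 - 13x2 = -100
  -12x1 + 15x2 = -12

x1 = 6, x2 = 4

Row-reduce the augmented matrix:
R1 ← R1 / (-8).
R2 ← R2 + 12·R1.
R2 ← R2 / (69/2).
R1 ← R1 − 13/8·R2.
Reading off the reduced rows gives x1 = 6, x2 = 4.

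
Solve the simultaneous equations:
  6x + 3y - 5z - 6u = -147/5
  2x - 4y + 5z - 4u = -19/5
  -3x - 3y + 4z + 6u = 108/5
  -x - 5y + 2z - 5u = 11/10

Row-reduce the augmented matrix:
R1 ← R1 / (6).
R2 ← R2 − 2·R1.
R3 ← R3 + 3·R1.
R4 ← R4 + 1·R1.
R2 ← R2 / (-5).
R1 ← R1 − 1/2·R2.
R3 ← R3 + 3/2·R2.
R4 ← R4 + 9/2·R2.
R3 ← R3 / (-1/2).
R1 ← R1 + 1/6·R3.
R2 ← R2 + 4/3·R3.
R4 ← R4 + 29/6·R3.
R4 ← R4 / (-39).
R1 ← R1 + 12/5·R4.
R2 ← R2 + 46/5·R4.
R3 ← R3 + 36/5·R4.
Reading off the reduced rows gives x = -12/5, y = -1, z = 3/5, u = 3/2.

x = -12/5, y = -1, z = 3/5, u = 3/2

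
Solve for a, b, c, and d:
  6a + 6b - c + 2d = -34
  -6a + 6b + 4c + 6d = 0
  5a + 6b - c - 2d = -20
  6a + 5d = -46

Row-reduce the augmented matrix:
R1 ← R1 / (6).
R2 ← R2 + 6·R1.
R3 ← R3 − 5·R1.
R4 ← R4 − 6·R1.
R2 ← R2 / (12).
R1 ← R1 − 1·R2.
R3 ← R3 − 1·R2.
R4 ← R4 + 6·R2.
R3 ← R3 / (-5/12).
R1 ← R1 + 5/12·R3.
R2 ← R2 − 1/4·R3.
R4 ← R4 − 5/2·R3.
R4 ← R4 / (-19).
R1 ← R1 − 4·R4.
R2 ← R2 + 29/15·R4.
R3 ← R3 − 52/5·R4.
Reading off the reduced rows gives a = -6, b = 0, c = -6, d = -2.

a = -6, b = 0, c = -6, d = -2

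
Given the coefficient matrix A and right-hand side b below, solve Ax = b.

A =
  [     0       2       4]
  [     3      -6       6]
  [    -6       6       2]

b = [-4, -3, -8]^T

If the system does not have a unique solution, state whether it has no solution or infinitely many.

x_1 = 1, x_2 = 0, x_3 = -1

Row-reduce the augmented matrix:
Swap R1 and R2.
R1 ← R1 / (3).
R3 ← R3 + 6·R1.
R2 ← R2 / (2).
R1 ← R1 + 2·R2.
R3 ← R3 + 6·R2.
R3 ← R3 / (26).
R1 ← R1 − 6·R3.
R2 ← R2 − 2·R3.
Reading off the reduced rows gives x_1 = 1, x_2 = 0, x_3 = -1.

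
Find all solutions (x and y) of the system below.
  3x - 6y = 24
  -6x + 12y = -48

Row-reduce:
R1 ← R1 / (3).
R2 ← R2 + 6·R1.
Rank is 1 with 2 unknowns, leaving y free.

infinitely many solutions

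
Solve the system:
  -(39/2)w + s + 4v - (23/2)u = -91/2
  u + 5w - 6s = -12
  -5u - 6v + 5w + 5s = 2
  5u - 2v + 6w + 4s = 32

Row-reduce:
R1 ← R1 / (-23/2).
R2 ← R2 − 1·R1.
R3 ← R3 + 5·R1.
R4 ← R4 − 5·R1.
R2 ← R2 / (8/23).
R1 ← R1 + 8/23·R2.
R3 ← R3 + 178/23·R2.
R4 ← R4 + 6/23·R2.
R3 ← R3 / (87).
R1 ← R1 − 5·R3.
R2 ← R2 − 19/2·R3.
Row 4 reduces to 0 = 1/4, a contradiction. The system is inconsistent.

no solution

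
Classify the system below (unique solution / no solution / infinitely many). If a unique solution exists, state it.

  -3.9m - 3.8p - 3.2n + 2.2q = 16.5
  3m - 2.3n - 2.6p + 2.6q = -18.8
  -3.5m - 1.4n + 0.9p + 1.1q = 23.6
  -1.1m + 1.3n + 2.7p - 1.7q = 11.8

Row-reduce the augmented matrix:
R1 ← R1 / (-39/10).
R2 ← R2 − 3·R1.
R3 ← R3 + 7/2·R1.
R4 ← R4 + 11/10·R1.
R2 ← R2 / (-619/130).
R1 ← R1 − 32/39·R2.
R3 ← R3 − 287/195·R2.
R4 ← R4 − 859/390·R2.
R3 ← R3 / (16113/6190).
R1 ← R1 − 14/619·R3.
R2 ← R2 − 718/619·R3.
R4 ← R4 − 7533/6190·R3.
R4 ← R4 / (-44029/80565).
R1 ← R1 − 8296/48339·R4.
R2 ← R2 + 53320/48339·R4.
R3 ← R3 − 8401/48339·R4.
Reading off the reduced rows gives m = -5, n = -4, p = 3, q = -2.

m = -5, n = -4, p = 3, q = -2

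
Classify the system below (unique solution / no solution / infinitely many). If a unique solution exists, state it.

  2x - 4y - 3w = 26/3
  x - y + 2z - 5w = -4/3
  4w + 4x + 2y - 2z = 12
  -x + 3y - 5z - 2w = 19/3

Row-reduce the augmented matrix:
R1 ← R1 / (2).
R2 ← R2 − 1·R1.
R3 ← R3 − 4·R1.
R4 ← R4 + 1·R1.
R1 ← R1 + 2·R2.
R3 ← R3 − 10·R2.
R4 ← R4 − 1·R2.
R3 ← R3 / (-22).
R1 ← R1 − 4·R3.
R2 ← R2 − 2·R3.
R4 ← R4 + 7·R3.
R4 ← R4 / (-315/22).
R1 ← R1 + 7/22·R4.
R2 ← R2 − 13/22·R4.
R3 ← R3 + 45/22·R4.
Reading off the reduced rows gives x = 7/3, y = -1, z = -7/3, w = 0.

x = 7/3, y = -1, z = -7/3, w = 0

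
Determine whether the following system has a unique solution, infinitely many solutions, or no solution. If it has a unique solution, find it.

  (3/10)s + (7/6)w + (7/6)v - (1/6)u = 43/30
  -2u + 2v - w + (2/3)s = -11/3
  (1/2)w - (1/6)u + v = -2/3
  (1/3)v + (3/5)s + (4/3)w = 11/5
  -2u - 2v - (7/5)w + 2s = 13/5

no solution

Row-reduce:
R1 ← R1 / (-1/6).
R2 ← R2 + 2·R1.
R3 ← R3 + 1/6·R1.
R5 ← R5 + 2·R1.
R2 ← R2 / (-12).
R1 ← R1 + 7·R2.
R3 ← R3 + 1/6·R2.
R4 ← R4 − 1/3·R2.
R5 ← R5 + 16·R2.
R3 ← R3 / (-11/24).
R1 ← R1 − 7/4·R3.
R2 ← R2 − 5/4·R3.
R4 ← R4 − 11/12·R3.
R5 ← R5 − 23/5·R3.
Swap R4 and R5.
R4 ← R4 / (-16/55).
R1 ← R1 + 178/165·R4.
R2 ← R2 + 229/495·R4.
R3 ← R3 − 56/99·R4.
Row 5 reduces to 0 = -2, a contradiction. The system is inconsistent.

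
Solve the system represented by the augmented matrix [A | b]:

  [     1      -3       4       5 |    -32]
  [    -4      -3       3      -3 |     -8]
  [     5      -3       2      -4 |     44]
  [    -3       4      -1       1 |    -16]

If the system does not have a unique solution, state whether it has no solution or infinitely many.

x_1 = 5, x_2 = 1, x_3 = -1, x_4 = -6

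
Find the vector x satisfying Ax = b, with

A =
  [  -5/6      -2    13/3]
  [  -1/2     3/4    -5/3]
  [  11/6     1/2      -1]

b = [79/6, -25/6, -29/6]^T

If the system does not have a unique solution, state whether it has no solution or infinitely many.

infinitely many solutions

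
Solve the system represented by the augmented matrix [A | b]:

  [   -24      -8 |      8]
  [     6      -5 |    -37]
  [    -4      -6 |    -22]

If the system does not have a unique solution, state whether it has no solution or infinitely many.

Row-reduce the augmented matrix:
R1 ← R1 / (-24).
R2 ← R2 − 6·R1.
R3 ← R3 + 4·R1.
R2 ← R2 / (-7).
R1 ← R1 − 1/3·R2.
R3 ← R3 + 14/3·R2.
R3 reduces to 0 = 0, so the extra equation is consistent.
Reading off the reduced rows gives x_1 = -2, x_2 = 5.

x_1 = -2, x_2 = 5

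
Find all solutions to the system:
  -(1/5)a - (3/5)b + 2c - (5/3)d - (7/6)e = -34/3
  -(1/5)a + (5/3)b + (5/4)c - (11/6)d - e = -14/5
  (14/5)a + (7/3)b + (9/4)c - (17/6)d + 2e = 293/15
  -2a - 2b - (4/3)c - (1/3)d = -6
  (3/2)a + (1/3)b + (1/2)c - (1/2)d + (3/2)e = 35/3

Row-reduce:
R1 ← R1 / (-1/5).
R2 ← R2 + 1/5·R1.
R3 ← R3 − 14/5·R1.
R4 ← R4 + 2·R1.
R5 ← R5 − 3/2·R1.
R2 ← R2 / (34/15).
R1 ← R1 − 3·R2.
R3 ← R3 + 91/15·R2.
R4 ← R4 − 4·R2.
R5 ← R5 + 25/6·R2.
R3 ← R3 / (3841/136).
R1 ← R1 + 1225/136·R3.
R2 ← R2 + 45/136·R3.
R4 ← R4 + 2041/102·R3.
R5 ← R5 − 3841/272·R3.
R4 ← R4 / (-77005/34569).
R1 ← R1 − 255/3841·R4.
R2 ← R2 + 1480/3841·R4.
R3 ← R3 + 10858/11523·R4.
Row 5 reduces to 0 = 1/2, a contradiction. The system is inconsistent.

no solution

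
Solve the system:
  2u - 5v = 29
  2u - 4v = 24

u = 2, v = -5

Row-reduce the augmented matrix:
R1 ← R1 / (2).
R2 ← R2 − 2·R1.
R1 ← R1 + 5/2·R2.
Reading off the reduced rows gives u = 2, v = -5.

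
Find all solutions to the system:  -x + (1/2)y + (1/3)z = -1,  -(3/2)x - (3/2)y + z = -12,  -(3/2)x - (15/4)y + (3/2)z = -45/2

Row-reduce:
R1 ← R1 / (-1).
R2 ← R2 + 3/2·R1.
R3 ← R3 + 3/2·R1.
R2 ← R2 / (-9/4).
R1 ← R1 + 1/2·R2.
R3 ← R3 + 9/2·R2.
Rank is 2 with 3 unknowns, leaving z free.

infinitely many solutions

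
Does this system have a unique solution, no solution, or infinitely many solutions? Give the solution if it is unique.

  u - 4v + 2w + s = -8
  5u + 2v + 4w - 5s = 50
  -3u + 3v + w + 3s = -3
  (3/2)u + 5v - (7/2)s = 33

infinitely many solutions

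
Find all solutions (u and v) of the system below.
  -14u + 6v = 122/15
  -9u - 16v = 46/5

u = -2/3, v = -1/5

Row-reduce the augmented matrix:
R1 ← R1 / (-14).
R2 ← R2 + 9·R1.
R2 ← R2 / (-139/7).
R1 ← R1 + 3/7·R2.
Reading off the reduced rows gives u = -2/3, v = -1/5.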